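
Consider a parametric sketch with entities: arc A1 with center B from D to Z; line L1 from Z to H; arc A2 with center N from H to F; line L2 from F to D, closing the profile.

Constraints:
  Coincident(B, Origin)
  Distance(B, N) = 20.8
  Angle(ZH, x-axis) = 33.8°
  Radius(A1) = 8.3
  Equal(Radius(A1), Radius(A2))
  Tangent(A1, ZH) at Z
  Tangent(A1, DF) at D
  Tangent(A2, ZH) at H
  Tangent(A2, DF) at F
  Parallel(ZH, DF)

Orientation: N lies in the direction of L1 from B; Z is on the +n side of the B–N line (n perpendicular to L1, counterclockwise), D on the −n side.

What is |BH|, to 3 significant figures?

22.4

The slot axis is L1's direction at 33.8°, so u = (cos 33.8°, sin 33.8°) = (0.831, 0.556) and n = (−sin 33.8°, cos 33.8°) = (-0.556, 0.831). B is at the origin and N lies 20.8 along u from B, so N = 20.8·u = (17.3, 11.6). Tangency of A1 to both parallel lines with radius 8.3 puts Z and D at B ± 8.3·n: Z = (-4.62, 6.90), D = (4.62, -6.90). Equal radii place H and F the same way about N: H = N + 8.3·n = (12.7, 18.5), F = N − 8.3·n = (21.9, 4.67). Then |BH| = |H − B| = 22.4.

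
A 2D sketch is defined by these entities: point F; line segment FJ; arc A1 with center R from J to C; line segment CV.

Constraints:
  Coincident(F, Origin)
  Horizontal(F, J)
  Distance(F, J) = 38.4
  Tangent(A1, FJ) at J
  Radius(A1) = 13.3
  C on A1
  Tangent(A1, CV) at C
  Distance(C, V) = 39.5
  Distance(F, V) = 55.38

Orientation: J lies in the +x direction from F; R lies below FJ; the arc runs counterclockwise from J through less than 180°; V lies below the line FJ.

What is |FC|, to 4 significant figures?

27.85

Checks: F = (0.00, 0.00) ✓; |RC| = 13.30 ✓; ∠(RC, CV) = 90.00° ✓; |CV| = 39.50 ✓; |FV| = 55.38 ✓.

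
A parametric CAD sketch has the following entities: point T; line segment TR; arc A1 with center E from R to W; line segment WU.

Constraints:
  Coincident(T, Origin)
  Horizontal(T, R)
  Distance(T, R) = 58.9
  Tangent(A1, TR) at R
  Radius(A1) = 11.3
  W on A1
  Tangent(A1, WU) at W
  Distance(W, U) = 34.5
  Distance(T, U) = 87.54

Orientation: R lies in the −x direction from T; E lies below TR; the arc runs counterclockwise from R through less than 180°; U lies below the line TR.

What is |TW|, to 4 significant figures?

70.64

Checks: |EW| = 11.30 ✓; ∠(EW, WU) = 90.00° ✓; |WU| = 34.50 ✓; |TU| = 87.54 ✓.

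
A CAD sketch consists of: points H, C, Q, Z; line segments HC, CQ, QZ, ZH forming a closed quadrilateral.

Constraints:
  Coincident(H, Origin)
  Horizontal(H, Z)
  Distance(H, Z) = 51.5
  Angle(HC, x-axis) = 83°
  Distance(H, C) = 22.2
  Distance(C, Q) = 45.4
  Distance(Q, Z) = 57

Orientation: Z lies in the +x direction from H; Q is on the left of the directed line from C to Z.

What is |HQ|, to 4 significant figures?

64.44

Checks: |CQ| = 45.40 ✓; |QZ| = 57.00 ✓.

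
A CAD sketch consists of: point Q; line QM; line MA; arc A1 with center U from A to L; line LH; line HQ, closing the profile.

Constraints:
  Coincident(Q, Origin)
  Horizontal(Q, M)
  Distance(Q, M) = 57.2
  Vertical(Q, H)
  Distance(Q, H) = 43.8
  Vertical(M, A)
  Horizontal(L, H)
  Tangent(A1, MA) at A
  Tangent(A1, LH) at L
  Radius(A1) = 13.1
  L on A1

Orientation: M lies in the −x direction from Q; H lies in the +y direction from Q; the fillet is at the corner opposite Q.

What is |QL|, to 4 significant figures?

62.16

Q is at the origin; QM is horizontal with |QM| = 57.2 and M on the −x side, so M = (-57.20, 0.000). QH is vertical with |QH| = 43.8 and H on the +y side, so H = (0.000, 43.80). The virtual corner opposite Q is at (-57.20, 43.80). A1 meets MA tangentially, so UA is at right angles to MA and tangency of A1 to LH means the radius UL is perpendicular to LH, with radius 13.1, so the center U sits 13.1 in from both sides at U = (-44.10, 30.70). That places the tangent points at A = (-57.20, 30.70) on MA and L = (-44.10, 43.80) on LH. Then |QL| = |L − Q| = 62.16.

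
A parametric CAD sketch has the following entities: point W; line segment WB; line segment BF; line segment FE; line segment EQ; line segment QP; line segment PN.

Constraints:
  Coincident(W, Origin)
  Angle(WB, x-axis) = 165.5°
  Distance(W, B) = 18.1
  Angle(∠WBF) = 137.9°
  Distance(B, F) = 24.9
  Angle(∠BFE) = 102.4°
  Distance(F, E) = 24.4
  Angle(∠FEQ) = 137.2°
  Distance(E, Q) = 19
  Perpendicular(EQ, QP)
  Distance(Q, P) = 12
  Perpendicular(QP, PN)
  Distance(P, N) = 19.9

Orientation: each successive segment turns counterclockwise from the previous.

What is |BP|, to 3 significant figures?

35.6

W is at the origin; WB runs at 165.5° with length 18.1, so B = (-17.5, 4.53). ∠WBF = 137.9° gives BF at -152° from the x-axis; with |BF| = 24.9, F = (-39.6, -7.00). ∠BFE = 102.4° gives FE at -74.8° from the x-axis; with |FE| = 24.4, E = (-33.2, -30.6). ∠FEQ = 137.2° gives EQ at -32.0° from the x-axis; with |EQ| = 19.0, Q = (-17.1, -40.6). The perpendicularity gives QP at right angles to EQ, so QP runs at 58.0°; with |QP| = 12.0, P = (-10.7, -30.4). Then |BP| = |P − B| = 35.6.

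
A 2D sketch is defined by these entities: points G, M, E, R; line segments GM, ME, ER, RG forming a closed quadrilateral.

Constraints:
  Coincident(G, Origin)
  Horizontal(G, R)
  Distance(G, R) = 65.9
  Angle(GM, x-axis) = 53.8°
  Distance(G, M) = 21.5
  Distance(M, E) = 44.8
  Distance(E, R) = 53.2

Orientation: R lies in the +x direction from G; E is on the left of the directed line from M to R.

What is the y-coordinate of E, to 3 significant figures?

48.8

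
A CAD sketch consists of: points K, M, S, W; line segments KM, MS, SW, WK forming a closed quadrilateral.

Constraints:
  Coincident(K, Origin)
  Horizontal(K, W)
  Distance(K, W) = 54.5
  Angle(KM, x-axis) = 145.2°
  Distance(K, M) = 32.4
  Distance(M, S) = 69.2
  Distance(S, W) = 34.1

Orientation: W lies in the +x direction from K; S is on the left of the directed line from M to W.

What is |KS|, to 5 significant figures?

51.976

Checks: |MS| = 69.20 ✓; |SW| = 34.10 ✓.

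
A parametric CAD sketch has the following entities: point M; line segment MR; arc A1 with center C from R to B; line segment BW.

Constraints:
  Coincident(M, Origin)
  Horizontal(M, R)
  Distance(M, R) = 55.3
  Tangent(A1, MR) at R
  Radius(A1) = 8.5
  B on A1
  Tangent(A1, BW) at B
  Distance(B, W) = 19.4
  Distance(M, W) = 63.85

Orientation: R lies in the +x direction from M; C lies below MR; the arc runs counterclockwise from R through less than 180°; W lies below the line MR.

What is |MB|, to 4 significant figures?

49.31

M is at the origin; M and R share the same y with |MR| = 55.3 and R on the +x side, so R = (55.30, 0.000). Since A1 is tangent to MR there, CR ⟂ MR, so C = R + (0, -8.5) = (55.30, -8.500). Since CB ⟂ BW (tangency), |CW| = √(8.5² + 19.4²) = 21.18 regardless of where B sits on A1. So W lies on both circle(M, 63.85) and circle(C, 21.18); the below-MR intersection is W = (56.55, -29.64). B is the foot of the tangent from W: B = (47.73, -12.37).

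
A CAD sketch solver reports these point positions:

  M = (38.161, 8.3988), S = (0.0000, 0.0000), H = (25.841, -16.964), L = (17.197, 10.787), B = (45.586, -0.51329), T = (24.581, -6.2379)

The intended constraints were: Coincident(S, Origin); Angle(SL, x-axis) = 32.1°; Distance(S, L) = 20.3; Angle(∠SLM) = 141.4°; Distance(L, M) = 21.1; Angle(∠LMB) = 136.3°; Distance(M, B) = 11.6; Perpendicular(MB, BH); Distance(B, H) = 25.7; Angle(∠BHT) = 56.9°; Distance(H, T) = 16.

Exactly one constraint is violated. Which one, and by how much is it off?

Distance(H, T) = 16 — off by 5.20.

S = (0.00, 0.00) ✓; SL at 32.10° ✓; |SL| = 20.30 ✓; ∠SLM = 141.4° ✓; |LM| = 21.10 ✓; ∠LMB = 136.3° ✓; |MB| = 11.60 ✓; ∠(MB, BH) = 90.00° ✓; |BH| = 25.70 ✓; ∠BHT = 56.90° ✓; |HT| = 10.80 ✗.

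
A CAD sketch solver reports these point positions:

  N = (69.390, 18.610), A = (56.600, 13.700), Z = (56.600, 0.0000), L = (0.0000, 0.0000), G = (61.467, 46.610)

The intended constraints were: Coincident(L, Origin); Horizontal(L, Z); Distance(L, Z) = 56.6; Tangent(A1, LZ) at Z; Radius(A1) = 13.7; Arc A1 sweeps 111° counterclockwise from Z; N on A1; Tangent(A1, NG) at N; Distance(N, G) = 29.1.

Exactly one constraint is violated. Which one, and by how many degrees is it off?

Tangent(A1, NG) at N — off by 5.20°.

L = (0.00, 0.00) ✓; L.y = 0.00, Z.y = 0.00 ✓; |LZ| = 56.60 ✓; ∠(AZ, ZL) = 90.00° ✓; |AZ| = 13.70 ✓; bearing(A→N) − bearing(A→Z) = 111.0° ✓; |AN| = 13.70 ✓; ∠(AN, NG) = 95.20° ✗; |NG| = 29.10 ✓.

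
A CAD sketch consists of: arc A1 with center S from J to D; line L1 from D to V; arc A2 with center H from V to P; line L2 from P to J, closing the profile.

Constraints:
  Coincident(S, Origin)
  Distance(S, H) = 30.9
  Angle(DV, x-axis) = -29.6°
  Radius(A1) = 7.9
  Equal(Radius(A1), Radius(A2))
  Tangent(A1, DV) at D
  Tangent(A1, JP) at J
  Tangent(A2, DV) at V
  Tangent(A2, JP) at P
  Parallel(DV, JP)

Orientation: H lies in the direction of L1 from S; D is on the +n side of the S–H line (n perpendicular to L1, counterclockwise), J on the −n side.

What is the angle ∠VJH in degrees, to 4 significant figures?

12.74°

Tangency of A1 to both parallel lines with radius 7.9 puts D and J at S ± 7.9·n: D = (3.902, 6.869), J = (-3.902, -6.869). Equal radii place V and P the same way about H: V = H + 7.9·n = (30.77, -8.394), P = H − 7.9·n = (22.97, -22.13). Then cos ∠VJH = JV·JH / (|JV||JH|), giving 12.74°.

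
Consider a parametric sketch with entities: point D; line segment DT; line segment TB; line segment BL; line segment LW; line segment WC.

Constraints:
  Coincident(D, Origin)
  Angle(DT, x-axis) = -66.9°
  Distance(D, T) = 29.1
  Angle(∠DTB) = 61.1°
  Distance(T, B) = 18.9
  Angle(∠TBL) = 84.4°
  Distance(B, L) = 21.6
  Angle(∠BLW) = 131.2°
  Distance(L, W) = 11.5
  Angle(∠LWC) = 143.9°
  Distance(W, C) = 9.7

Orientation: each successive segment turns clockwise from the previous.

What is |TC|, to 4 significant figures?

28.20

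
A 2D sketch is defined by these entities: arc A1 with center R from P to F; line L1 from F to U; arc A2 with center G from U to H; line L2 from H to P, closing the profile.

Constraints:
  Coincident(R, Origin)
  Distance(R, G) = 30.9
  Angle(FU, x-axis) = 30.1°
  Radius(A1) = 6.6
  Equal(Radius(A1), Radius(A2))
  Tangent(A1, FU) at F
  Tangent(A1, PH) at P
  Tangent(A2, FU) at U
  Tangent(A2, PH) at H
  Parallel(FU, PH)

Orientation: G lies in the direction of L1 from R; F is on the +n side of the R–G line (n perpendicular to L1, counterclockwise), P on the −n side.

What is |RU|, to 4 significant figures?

31.60

Tangency of A1 to both parallel lines with radius 6.6 puts F and P at R ± 6.6·n: F = (-3.310, 5.710), P = (3.310, -5.710). Equal radii place U and H the same way about G: U = G + 6.6·n = (23.42, 21.21), H = G − 6.6·n = (30.04, 9.787). Then |RU| = |U − R| = 31.60.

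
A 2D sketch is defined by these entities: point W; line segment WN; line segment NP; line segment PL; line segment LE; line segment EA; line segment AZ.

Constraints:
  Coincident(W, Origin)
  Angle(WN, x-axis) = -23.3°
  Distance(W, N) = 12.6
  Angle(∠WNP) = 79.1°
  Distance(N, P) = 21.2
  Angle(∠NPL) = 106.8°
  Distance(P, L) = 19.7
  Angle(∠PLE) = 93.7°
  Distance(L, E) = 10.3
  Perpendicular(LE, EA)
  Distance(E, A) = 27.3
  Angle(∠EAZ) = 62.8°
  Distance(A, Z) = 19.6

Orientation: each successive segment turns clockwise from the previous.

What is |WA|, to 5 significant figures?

16.361

W is at the origin; WN runs at -23.3° with length 12.6, so N = (11.572, -4.9839). ∠WNP = 79.1° gives NP at -124.20° from the x-axis; with |NP| = 21.2, P = (-0.34374, -22.518). ∠NPL = 106.8° gives PL at 162.60° from the x-axis; with |PL| = 19.7, L = (-19.142, -16.627). ∠PLE = 93.7° gives LE at 76.300° from the x-axis; with |LE| = 10.3, E = (-16.703, -6.6199). The perpendicularity gives EA at right angles to LE, so EA runs at -13.700°; with |EA| = 27.3, A = (9.8204, -13.086). Then |WA| = |A − W| = 16.361.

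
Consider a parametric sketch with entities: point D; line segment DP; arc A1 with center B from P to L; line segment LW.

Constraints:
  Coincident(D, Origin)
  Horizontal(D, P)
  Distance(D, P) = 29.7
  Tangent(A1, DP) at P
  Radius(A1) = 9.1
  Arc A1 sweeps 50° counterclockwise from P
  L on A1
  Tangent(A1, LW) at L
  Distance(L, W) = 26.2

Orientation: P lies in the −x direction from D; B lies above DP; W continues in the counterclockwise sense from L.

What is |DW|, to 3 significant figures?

24.1

D is at the origin; D and P share the same y with |DP| = 29.7 and P on the −x side, so P = (-29.7, 0.00). The tangent condition forces BP to be normal to DP, so B = P + (0, 9.1) = (-29.7, 9.10). On A1, P sits at bearing -90° from B; a 50° counterclockwise sweep puts L at bearing -40°, so L = B + 9.1·(cos -40°, sin -40°) = (-22.7, 3.25). The tangent condition forces BL to be normal to LW, so LW runs along (−sin -40°, cos -40°); with |LW| = 26.2, W = (-5.89, 23.3). Then |DW| = |W − D| = 24.1.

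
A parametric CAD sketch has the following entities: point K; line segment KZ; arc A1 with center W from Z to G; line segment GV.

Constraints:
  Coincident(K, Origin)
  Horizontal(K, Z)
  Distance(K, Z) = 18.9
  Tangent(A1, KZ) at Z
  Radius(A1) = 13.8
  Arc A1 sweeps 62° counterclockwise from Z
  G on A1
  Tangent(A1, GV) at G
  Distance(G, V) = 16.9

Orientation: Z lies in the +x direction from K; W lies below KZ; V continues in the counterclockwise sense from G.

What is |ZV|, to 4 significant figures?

29.99

K is at the origin; KZ is horizontal with |KZ| = 18.9 and Z on the +x side, so Z = (18.90, 0.000). The tangent condition forces WZ to be normal to KZ, so W = Z + (0, -13.8) = (18.90, -13.80). On A1, Z sits at bearing 90° from W; a 62° counterclockwise sweep puts G at bearing 152°, so G = W + 13.8·(cos 152°, sin 152°) = (6.715, -7.321). Since A1 is tangent to GV there, WG ⟂ GV, so GV runs along (−sin 152°, cos 152°); with |GV| = 16.9, V = (-1.219, -22.24). Then |ZV| = |V − Z| = 29.99.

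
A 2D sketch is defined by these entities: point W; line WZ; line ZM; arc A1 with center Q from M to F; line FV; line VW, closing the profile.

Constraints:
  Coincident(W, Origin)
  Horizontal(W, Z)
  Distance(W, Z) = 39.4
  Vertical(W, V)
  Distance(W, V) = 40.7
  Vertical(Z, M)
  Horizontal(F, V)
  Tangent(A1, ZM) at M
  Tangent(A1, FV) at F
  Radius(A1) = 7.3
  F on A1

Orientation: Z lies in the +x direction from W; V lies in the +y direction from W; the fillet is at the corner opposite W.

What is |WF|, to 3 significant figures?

51.8

The virtual corner opposite W is at (39.4, 40.7). Since A1 is tangent to ZM there, QM ⟂ ZM and tangency of A1 to FV means the radius QF is perpendicular to FV, with radius 7.3, so the center Q sits 7.3 in from both sides at Q = (32.1, 33.4). That places the tangent points at M = (39.4, 33.4) on ZM and F = (32.1, 40.7) on FV. Then |WF| = |F − W| = 51.8.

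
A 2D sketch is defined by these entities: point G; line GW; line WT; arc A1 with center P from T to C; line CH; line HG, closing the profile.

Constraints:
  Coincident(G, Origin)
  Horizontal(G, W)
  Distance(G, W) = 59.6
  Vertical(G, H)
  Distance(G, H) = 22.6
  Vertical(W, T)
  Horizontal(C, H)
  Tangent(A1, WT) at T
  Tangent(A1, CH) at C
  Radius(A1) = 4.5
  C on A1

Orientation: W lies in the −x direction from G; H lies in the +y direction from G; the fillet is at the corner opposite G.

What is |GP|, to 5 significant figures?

57.997

GH is vertical with |GH| = 22.6 and H on the +y side, so H = (0.0000, 22.600). The virtual corner opposite G is at (-59.600, 22.600). Tangency of A1 to WT means the radius PT is perpendicular to WT and A1 meets CH tangentially, so PC is at right angles to CH, with radius 4.5, so the center P sits 4.5 in from both sides at P = (-55.100, 18.100). Then |GP| = |P − G| = 57.997.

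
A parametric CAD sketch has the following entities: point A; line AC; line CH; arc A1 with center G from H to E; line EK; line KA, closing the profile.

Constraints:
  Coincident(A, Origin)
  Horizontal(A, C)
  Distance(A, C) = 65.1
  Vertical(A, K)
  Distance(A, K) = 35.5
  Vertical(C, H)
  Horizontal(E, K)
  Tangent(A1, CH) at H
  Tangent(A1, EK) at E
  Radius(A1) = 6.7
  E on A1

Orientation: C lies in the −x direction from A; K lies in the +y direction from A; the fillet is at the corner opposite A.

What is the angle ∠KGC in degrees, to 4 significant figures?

109.6°

A and K share the same x with |AK| = 35.5 and K on the +y side, so K = (0.000, 35.50). The virtual corner opposite A is at (-65.10, 35.50). Tangency of A1 to CH means the radius GH is perpendicular to CH and the tangent condition forces GE to be normal to EK, with radius 6.7, so the center G sits 6.7 in from both sides at G = (-58.40, 28.80). Then cos ∠KGC = GK·GC / (|GK||GC|), giving 109.6°.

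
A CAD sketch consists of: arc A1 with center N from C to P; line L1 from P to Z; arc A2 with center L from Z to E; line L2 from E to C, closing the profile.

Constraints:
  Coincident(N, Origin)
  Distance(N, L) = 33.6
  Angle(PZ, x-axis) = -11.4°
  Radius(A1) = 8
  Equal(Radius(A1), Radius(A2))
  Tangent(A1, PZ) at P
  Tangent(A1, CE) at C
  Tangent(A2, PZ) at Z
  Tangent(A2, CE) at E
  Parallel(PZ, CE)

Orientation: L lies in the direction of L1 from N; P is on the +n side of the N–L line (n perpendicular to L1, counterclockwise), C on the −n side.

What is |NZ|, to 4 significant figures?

34.54

Tangency of A1 to both parallel lines with radius 8.0 puts P and C at N ± 8.0·n: P = (1.581, 7.842), C = (-1.581, -7.842). Equal radii place Z and E the same way about L: Z = L + 8.0·n = (34.52, 1.201), E = L − 8.0·n = (31.36, -14.48). Then |NZ| = |Z − N| = 34.54.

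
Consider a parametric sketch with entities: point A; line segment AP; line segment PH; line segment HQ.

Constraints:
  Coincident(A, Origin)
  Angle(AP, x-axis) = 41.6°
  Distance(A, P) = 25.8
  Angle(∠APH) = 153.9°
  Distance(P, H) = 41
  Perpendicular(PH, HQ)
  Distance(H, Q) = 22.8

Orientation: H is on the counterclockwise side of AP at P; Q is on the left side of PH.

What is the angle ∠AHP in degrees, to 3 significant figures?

10.0°

A is at the origin; AP runs at 41.6° with length 25.8, so P = 25.8·(cos 41.6°, sin 41.6°) = (19.3, 17.1). ∠APH = 153.9°, so PH runs at 41.6° + (180° − 153.9°) = 67.7° from the x-axis; with |PH| = 41.0, H = P + 41.0·(cos 67.7°, sin 67.7°) = (34.9, 55.1). Then cos ∠AHP = HA·HP / (|HA||HP|), giving 10.0°.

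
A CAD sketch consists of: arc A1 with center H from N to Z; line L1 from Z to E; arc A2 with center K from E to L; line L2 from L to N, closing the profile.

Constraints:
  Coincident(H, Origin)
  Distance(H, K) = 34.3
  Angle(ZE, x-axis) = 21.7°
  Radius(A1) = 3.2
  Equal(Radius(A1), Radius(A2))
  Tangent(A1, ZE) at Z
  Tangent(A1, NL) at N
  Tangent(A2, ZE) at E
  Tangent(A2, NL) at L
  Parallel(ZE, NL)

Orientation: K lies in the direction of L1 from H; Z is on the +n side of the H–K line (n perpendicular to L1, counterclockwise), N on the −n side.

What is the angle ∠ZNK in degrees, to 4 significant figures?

84.67°

The slot axis is L1's direction at 21.7°, so u = (cos 21.7°, sin 21.7°) = (0.9291, 0.3697) and n = (−sin 21.7°, cos 21.7°) = (-0.3697, 0.9291). H is at the origin and K lies 34.3 along u from H, so K = 34.3·u = (31.87, 12.68). Tangency of A1 to both parallel lines with radius 3.2 puts Z and N at H ± 3.2·n: Z = (-1.183, 2.973), N = (1.183, -2.973). Then cos ∠ZNK = NZ·NK / (|NZ||NK|), giving 84.67°.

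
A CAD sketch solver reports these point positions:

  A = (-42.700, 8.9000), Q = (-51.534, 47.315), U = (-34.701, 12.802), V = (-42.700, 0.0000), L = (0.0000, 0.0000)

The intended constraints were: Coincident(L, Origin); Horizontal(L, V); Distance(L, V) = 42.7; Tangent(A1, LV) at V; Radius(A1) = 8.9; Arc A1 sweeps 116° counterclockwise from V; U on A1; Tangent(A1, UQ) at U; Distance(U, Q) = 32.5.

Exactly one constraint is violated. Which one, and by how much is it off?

Distance(U, Q) = 32.5 — off by 5.90.

L = (0.00, 0.00) ✓; L.y = 0.00, V.y = 0.00 ✓; |LV| = 42.70 ✓; ∠(AV, VL) = 90.00° ✓; |AV| = 8.900 ✓; bearing(A→U) − bearing(A→V) = 116.0° ✓; |AU| = 8.900 ✓; ∠(AU, UQ) = 90.00° ✓; |UQ| = 38.40 ✗.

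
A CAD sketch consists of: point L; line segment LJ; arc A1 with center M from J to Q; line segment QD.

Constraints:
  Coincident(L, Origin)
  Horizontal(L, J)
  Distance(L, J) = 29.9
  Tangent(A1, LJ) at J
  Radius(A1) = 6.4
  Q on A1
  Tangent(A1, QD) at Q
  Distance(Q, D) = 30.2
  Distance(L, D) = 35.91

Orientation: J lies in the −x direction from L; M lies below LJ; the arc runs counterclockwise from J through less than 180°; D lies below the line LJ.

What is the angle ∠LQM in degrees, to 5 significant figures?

25.312°

Checks: |LJ| = 29.90 ✓; |MQ| = 6.400 ✓; ∠(MQ, QD) = 90.00° ✓; |QD| = 30.20 ✓; |LD| = 35.91 ✓.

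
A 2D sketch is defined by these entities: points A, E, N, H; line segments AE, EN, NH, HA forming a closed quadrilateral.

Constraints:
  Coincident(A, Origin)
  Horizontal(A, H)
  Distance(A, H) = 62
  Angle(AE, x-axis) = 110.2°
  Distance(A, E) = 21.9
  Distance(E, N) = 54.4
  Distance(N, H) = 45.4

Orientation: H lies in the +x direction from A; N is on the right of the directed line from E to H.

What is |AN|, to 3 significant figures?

33.7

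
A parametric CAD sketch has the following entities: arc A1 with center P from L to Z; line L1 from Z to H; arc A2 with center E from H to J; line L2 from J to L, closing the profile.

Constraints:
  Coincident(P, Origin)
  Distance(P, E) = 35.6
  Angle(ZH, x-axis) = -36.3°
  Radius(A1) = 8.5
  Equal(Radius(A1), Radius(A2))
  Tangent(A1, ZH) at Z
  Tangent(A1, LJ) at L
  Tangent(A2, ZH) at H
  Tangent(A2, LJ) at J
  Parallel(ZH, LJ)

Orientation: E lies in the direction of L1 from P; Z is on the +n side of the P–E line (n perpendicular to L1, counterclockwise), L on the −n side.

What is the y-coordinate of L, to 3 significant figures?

-6.85

P is at the origin and E lies 35.6 along u from P, so E = 35.6·u = (28.7, -21.1). Tangency of A1 to both parallel lines with radius 8.5 puts Z and L at P ± 8.5·n: Z = (5.03, 6.85), L = (-5.03, -6.85). So L.y = -6.85.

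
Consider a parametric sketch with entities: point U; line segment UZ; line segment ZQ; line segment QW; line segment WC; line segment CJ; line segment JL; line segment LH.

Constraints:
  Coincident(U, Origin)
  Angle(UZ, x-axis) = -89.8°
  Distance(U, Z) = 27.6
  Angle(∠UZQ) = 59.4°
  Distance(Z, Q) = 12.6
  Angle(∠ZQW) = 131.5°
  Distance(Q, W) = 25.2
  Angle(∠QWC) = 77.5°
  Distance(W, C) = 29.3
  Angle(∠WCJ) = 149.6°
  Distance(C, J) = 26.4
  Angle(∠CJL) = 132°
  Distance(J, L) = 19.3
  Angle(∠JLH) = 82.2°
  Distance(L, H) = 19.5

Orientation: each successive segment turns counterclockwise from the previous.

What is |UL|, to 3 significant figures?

49.7

∠WCJ = 149.6° gives CJ at -148° from the x-axis; with |CJ| = 26.4, J = (-36.0, -11.4). ∠CJL = 132.0° gives JL at -99.8° from the x-axis; with |JL| = 19.3, L = (-39.3, -30.4). Then |UL| = |L − U| = 49.7.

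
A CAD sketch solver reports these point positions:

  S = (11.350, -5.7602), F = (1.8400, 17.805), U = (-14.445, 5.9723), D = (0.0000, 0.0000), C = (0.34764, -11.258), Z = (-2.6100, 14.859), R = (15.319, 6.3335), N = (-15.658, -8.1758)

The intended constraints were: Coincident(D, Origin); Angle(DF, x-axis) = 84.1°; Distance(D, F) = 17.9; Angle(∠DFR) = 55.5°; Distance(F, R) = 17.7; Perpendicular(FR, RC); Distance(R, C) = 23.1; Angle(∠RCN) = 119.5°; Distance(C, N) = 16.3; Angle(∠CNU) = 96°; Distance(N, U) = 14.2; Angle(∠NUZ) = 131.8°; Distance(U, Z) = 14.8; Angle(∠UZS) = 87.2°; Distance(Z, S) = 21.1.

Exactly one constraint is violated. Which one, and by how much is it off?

Distance(Z, S) = 21.1 — off by 3.80.

D = (0.00, 0.00) ✓; DF at 84.10° ✓; |DF| = 17.90 ✓; ∠DFR = 55.50° ✓; |FR| = 17.70 ✓; ∠(FR, RC) = 90.00° ✓; |RC| = 23.10 ✓; ∠RCN = 119.5° ✓; |CN| = 16.30 ✓; ∠CNU = 96.00° ✓; |NU| = 14.20 ✓; ∠NUZ = 131.8° ✓; |UZ| = 14.80 ✓; ∠UZS = 87.20° ✓; |ZS| = 24.90 ✗.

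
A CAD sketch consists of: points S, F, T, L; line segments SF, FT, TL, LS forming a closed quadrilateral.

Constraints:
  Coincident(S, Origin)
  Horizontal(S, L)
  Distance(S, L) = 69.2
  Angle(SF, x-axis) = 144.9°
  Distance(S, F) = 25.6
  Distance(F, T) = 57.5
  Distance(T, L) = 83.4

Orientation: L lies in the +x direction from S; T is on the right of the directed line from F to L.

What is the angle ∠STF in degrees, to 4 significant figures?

22.78°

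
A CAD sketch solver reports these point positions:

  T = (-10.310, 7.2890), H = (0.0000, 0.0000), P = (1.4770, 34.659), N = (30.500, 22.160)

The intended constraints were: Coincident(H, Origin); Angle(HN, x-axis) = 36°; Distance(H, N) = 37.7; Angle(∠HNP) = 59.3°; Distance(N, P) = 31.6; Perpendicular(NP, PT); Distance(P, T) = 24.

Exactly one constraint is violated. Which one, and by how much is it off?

Distance(P, T) = 24 — off by 5.80.

H = (0.00, 0.00) ✓; HN at 36.00° ✓; |HN| = 37.70 ✓; ∠HNP = 59.30° ✓; |NP| = 31.60 ✓; ∠(NP, PT) = 90.00° ✓; |PT| = 29.80 ✗.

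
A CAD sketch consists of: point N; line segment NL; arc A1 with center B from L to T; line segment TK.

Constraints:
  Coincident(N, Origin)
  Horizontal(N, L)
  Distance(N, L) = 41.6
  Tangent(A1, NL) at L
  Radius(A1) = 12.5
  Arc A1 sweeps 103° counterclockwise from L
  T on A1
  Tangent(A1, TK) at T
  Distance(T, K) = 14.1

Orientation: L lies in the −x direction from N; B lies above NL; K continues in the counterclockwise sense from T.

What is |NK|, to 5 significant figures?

43.660

N is at the origin; N and L share the same y with |NL| = 41.6 and L on the −x side, so L = (-41.600, 0.0000). Tangency of A1 to NL means the radius BL is perpendicular to NL, so B = L + (0, 12.5) = (-41.600, 12.500). On A1, L sits at bearing -90° from B; a 103° counterclockwise sweep puts T at bearing 13°, so T = B + 12.5·(cos 13°, sin 13°) = (-29.420, 15.312). A1 meets TK tangentially, so BT is at right angles to TK, so TK runs along (−sin 13°, cos 13°); with |TK| = 14.1, K = (-32.592, 29.051). Then |NK| = |K − N| = 43.660.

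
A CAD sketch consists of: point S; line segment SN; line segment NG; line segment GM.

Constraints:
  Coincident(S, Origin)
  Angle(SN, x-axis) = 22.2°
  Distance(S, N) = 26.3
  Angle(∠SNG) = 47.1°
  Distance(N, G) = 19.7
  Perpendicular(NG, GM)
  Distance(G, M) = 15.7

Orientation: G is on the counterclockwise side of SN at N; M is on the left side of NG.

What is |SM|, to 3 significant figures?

3.99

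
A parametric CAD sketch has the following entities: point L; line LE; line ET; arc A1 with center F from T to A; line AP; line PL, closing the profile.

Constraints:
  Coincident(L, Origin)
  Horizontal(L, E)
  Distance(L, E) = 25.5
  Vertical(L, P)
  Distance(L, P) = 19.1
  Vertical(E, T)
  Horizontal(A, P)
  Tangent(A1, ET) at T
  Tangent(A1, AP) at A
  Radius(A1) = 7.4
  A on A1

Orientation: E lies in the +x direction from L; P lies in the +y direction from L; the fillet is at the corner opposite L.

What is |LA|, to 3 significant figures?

26.3

The virtual corner opposite L is at (25.5, 19.1). Tangency of A1 to ET means the radius FT is perpendicular to ET and A1 meets AP tangentially, so FA is at right angles to AP, with radius 7.4, so the center F sits 7.4 in from both sides at F = (18.1, 11.7). That places the tangent points at T = (25.5, 11.7) on ET and A = (18.1, 19.1) on AP. Then |LA| = |A − L| = 26.3.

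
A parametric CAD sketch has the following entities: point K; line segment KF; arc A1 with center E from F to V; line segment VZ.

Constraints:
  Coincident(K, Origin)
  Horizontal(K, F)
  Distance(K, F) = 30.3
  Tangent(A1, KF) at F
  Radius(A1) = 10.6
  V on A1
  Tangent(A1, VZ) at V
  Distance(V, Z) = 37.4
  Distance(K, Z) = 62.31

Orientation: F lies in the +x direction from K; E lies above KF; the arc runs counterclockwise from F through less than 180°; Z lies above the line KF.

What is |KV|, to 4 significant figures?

42.36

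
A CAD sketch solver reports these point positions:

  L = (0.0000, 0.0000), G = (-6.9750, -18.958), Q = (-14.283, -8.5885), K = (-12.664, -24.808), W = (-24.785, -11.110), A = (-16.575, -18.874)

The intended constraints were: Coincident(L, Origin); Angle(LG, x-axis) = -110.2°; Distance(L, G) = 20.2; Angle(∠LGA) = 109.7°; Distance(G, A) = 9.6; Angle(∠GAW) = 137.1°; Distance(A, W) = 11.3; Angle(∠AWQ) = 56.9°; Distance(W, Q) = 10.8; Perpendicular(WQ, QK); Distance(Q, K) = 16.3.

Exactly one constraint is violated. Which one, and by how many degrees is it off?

Perpendicular(WQ, QK) — off by 7.80°.

L = (0.00, 0.00) ✓; LG at -110.2° ✓; |LG| = 20.20 ✓; ∠LGA = 109.7° ✓; |GA| = 9.600 ✓; ∠GAW = 137.1° ✓; |AW| = 11.30 ✓; ∠AWQ = 56.90° ✓; |WQ| = 10.80 ✓; ∠(WQ, QK) = 97.80° ✗; |QK| = 16.30 ✓.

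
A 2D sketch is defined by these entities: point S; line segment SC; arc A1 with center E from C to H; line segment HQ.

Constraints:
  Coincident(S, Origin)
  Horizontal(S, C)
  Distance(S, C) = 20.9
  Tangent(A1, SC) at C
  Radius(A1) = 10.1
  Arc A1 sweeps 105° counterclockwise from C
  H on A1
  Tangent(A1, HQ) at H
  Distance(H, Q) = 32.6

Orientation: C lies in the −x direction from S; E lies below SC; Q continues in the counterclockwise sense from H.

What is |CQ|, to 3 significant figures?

44.2

S is at the origin; SC is horizontal with |SC| = 20.9 and C on the −x side, so C = (-20.9, 0.00). The tangent condition forces EC to be normal to SC, so E = C + (0, -10.1) = (-20.9, -10.1). On A1, C sits at bearing 90° from E; a 105° counterclockwise sweep puts H at bearing 195°, so H = E + 10.1·(cos 195°, sin 195°) = (-30.7, -12.7). The tangent condition forces EH to be normal to HQ, so HQ runs along (−sin 195°, cos 195°); with |HQ| = 32.6, Q = (-22.2, -44.2). Then |CQ| = |Q − C| = 44.2.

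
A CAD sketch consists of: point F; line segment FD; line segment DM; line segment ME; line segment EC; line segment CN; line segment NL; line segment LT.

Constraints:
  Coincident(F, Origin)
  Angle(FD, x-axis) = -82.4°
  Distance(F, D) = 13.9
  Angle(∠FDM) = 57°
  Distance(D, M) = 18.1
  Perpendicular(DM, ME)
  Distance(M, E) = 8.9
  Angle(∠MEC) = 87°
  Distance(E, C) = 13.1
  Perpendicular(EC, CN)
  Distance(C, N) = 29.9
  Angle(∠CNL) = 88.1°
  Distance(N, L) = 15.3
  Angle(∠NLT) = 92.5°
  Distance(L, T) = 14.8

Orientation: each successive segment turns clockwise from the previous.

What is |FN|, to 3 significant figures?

33.3

∠MEC = 87.0° gives EC at -28.4° from the x-axis; with |EC| = 13.1, C = (0.829, -4.21). EC is perpendicular to CN, so CN runs at -118°; with |CN| = 29.9, N = (-13.4, -30.5). Then |FN| = |N − F| = 33.3.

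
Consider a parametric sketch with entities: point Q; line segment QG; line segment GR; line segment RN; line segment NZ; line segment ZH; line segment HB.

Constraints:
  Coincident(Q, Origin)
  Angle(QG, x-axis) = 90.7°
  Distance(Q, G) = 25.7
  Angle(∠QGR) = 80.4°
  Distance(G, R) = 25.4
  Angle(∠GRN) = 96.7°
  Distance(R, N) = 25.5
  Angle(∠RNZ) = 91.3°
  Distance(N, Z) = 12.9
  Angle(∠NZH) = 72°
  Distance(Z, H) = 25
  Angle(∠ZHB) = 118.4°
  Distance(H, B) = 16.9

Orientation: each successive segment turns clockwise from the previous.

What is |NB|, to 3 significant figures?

29.2

∠NZH = 72.0° gives ZH at 71.1° from the x-axis; with |ZH| = 25.0, H = (19.0, 20.1). ∠ZHB = 118.4° gives HB at 9.50° from the x-axis; with |HB| = 16.9, B = (35.7, 22.9). Then |NB| = |B − N| = 29.2.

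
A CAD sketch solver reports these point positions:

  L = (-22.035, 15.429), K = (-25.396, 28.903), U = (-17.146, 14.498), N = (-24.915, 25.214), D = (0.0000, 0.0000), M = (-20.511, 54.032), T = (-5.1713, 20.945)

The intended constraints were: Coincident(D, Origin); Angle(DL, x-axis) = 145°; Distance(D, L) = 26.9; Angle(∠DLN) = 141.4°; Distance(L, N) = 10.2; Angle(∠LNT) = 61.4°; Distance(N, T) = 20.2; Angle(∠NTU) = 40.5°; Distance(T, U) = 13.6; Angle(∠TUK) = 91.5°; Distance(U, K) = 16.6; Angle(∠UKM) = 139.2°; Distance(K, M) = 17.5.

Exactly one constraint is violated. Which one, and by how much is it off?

Distance(K, M) = 17.5 — off by 8.10.

D = (0.00, 0.00) ✓; DL at 145.0° ✓; |DL| = 26.90 ✓; ∠DLN = 141.4° ✓; |LN| = 10.20 ✓; ∠LNT = 61.40° ✓; |NT| = 20.20 ✓; ∠NTU = 40.50° ✓; |TU| = 13.60 ✓; ∠TUK = 91.50° ✓; |UK| = 16.60 ✓; ∠UKM = 139.2° ✓; |KM| = 25.60 ✗.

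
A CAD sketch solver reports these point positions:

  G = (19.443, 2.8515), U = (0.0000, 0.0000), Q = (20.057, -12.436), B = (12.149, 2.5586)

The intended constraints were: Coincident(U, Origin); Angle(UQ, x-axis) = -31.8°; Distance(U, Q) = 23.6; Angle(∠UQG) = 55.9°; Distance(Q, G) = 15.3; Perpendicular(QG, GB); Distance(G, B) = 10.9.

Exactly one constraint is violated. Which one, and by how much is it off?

Distance(G, B) = 10.9 — off by 3.60.

U = (0.00, 0.00) ✓; UQ at -31.80° ✓; |UQ| = 23.60 ✓; ∠UQG = 55.90° ✓; |QG| = 15.30 ✓; ∠(QG, GB) = 90.00° ✓; |GB| = 7.300 ✗.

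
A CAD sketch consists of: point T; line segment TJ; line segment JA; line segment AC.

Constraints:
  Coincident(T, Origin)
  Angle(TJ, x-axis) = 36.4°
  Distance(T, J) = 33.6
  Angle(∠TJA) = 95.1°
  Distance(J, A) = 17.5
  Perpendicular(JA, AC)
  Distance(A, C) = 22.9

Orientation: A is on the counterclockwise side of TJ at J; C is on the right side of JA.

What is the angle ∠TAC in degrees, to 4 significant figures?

148.5°

∠TJA = 95.1°, so JA runs at 36.4° + (180° − 95.1°) = 121.3° from the x-axis; with |JA| = 17.5, A = J + 17.5·(cos 121.3°, sin 121.3°) = (17.95, 34.89). JA is perpendicular to AC; with |AC| = 22.9 on the right of JA, C = A + 22.9·(0.8545, 0.5195) = (37.52, 46.79). Then cos ∠TAC = AT·AC / (|AT||AC|), giving 148.5°.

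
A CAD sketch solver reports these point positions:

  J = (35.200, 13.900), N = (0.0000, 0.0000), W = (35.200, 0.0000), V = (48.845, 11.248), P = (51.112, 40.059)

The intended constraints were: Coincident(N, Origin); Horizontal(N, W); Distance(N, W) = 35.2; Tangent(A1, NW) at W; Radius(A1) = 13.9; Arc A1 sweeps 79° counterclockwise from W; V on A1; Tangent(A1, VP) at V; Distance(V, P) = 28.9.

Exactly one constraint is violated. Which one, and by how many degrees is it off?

Tangent(A1, VP) at V — off by 6.50°.

N = (0.00, 0.00) ✓; N.y = 0.00, W.y = 0.00 ✓; |NW| = 35.20 ✓; ∠(JW, WN) = 90.00° ✓; |JW| = 13.90 ✓; bearing(J→V) − bearing(J→W) = 79.00° ✓; |JV| = 13.90 ✓; ∠(JV, VP) = 83.50° ✗; |VP| = 28.90 ✓.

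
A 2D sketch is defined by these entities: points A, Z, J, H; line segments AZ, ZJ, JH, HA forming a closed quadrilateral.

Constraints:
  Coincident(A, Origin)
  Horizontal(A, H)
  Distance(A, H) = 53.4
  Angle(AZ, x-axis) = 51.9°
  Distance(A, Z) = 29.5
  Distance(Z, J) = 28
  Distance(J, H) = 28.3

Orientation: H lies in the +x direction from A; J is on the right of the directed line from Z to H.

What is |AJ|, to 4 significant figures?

25.65

Checks: |ZJ| = 28.00 ✓; |JH| = 28.30 ✓.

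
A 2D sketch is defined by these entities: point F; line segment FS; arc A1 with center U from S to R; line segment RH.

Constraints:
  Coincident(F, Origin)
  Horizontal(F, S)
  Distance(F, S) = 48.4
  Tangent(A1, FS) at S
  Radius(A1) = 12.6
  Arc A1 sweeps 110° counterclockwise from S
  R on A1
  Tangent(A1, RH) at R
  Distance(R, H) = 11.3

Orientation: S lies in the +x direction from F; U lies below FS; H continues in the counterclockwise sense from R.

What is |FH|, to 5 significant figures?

48.908

F is at the origin; F and S share the same y with |FS| = 48.4 and S on the +x side, so S = (48.400, 0.0000). The tangent condition forces US to be normal to FS, so U = S + (0, -12.6) = (48.400, -12.600). On A1, S sits at bearing 90° from U; a 110° counterclockwise sweep puts R at bearing 200°, so R = U + 12.6·(cos 200°, sin 200°) = (36.560, -16.909). Tangency of A1 to RH means the radius UR is perpendicular to RH, so RH runs along (−sin 200°, cos 200°); with |RH| = 11.3, H = (40.425, -27.528). Then |FH| = |H − F| = 48.908.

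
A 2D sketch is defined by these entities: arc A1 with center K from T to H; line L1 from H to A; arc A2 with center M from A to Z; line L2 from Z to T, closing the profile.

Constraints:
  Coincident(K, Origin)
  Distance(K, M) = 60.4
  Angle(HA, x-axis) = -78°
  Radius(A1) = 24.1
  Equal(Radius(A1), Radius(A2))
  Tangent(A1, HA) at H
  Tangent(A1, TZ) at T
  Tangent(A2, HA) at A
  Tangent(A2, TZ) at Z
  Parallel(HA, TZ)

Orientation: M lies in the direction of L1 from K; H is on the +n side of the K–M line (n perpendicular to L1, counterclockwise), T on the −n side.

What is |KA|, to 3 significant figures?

65.0

The slot axis is L1's direction at -78.0°, so u = (cos -78.0°, sin -78.0°) = (0.208, -0.978) and n = (−sin -78.0°, cos -78.0°) = (0.978, 0.208). K is at the origin and M lies 60.4 along u from K, so M = 60.4·u = (12.6, -59.1). Tangency of A1 to both parallel lines with radius 24.1 puts H and T at K ± 24.1·n: H = (23.6, 5.01), T = (-23.6, -5.01). Equal radii place A and Z the same way about M: A = M + 24.1·n = (36.1, -54.1), Z = M − 24.1·n = (-11.0, -64.1). Then |KA| = |A − K| = 65.0.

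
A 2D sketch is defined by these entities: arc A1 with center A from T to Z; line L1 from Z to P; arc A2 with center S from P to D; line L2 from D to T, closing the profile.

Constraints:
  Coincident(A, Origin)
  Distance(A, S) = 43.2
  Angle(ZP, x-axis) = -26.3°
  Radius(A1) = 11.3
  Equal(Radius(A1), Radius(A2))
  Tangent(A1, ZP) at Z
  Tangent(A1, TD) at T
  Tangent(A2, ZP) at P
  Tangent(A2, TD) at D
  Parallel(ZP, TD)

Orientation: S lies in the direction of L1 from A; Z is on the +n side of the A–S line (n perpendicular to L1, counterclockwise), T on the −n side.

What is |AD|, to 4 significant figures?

44.65

Tangency of A1 to both parallel lines with radius 11.3 puts Z and T at A ± 11.3·n: Z = (5.007, 10.13), T = (-5.007, -10.13). Equal radii place P and D the same way about S: P = S + 11.3·n = (43.73, -9.010), D = S − 11.3·n = (33.72, -29.27). Then |AD| = |D − A| = 44.65.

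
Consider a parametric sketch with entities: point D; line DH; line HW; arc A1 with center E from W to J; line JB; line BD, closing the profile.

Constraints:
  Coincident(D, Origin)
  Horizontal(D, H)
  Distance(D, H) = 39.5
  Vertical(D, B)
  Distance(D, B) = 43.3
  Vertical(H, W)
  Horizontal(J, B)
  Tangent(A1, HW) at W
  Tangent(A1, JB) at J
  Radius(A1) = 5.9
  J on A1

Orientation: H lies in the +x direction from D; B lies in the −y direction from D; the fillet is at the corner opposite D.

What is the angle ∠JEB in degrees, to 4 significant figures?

80.04°

D is at the origin; D and H share the same y with |DH| = 39.5 and H on the +x side, so H = (39.50, 0.000). DB is vertical with |DB| = 43.3 and B on the −y side, so B = (0.000, -43.30). The virtual corner opposite D is at (39.50, -43.30). A1 meets HW tangentially, so EW is at right angles to HW and A1 meets JB tangentially, so EJ is at right angles to JB, with radius 5.9, so the center E sits 5.9 in from both sides at E = (33.60, -37.40). That places the tangent points at W = (39.50, -37.40) on HW and J = (33.60, -43.30) on JB. Then cos ∠JEB = EJ·EB / (|EJ||EB|), giving 80.04°.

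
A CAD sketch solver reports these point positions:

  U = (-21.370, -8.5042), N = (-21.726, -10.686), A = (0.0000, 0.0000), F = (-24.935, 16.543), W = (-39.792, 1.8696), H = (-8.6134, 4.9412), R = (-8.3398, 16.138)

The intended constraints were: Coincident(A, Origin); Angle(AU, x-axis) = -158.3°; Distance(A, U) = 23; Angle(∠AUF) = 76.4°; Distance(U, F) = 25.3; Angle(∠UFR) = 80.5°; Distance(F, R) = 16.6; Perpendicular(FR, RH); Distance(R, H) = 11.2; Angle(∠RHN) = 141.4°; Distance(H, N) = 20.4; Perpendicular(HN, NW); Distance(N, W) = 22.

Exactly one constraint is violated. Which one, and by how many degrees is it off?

Perpendicular(HN, NW) — off by 5.20°.

A = (0.00, 0.00) ✓; AU at -158.3° ✓; |AU| = 23.00 ✓; ∠AUF = 76.40° ✓; |UF| = 25.30 ✓; ∠UFR = 80.50° ✓; |FR| = 16.60 ✓; ∠(FR, RH) = 90.00° ✓; |RH| = 11.20 ✓; ∠RHN = 141.4° ✓; |HN| = 20.40 ✓; ∠(HN, NW) = 84.80° ✗; |NW| = 22.00 ✓.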